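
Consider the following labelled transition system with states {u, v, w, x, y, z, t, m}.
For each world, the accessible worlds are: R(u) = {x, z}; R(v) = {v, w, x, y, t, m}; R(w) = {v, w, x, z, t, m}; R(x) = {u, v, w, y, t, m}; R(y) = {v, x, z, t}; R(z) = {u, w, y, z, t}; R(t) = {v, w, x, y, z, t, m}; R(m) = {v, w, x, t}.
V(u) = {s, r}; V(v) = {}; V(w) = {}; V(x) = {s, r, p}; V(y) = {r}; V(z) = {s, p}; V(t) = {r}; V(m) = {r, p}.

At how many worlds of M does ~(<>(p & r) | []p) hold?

1

Let φ = ~(<>(p & r) | []p). Evaluate φ at each world:
  u (successors {x, z}): φ is false.
  v (successors {v, w, x, y, t, m}): φ is false.
  w (successors {v, w, x, z, t, m}): φ is false.
  x (successors {u, v, w, y, t, m}): φ is false.
  y (successors {v, x, z, t}): φ is false.
  z (successors {u, w, y, z, t}): φ is true.
  t (successors {v, w, x, y, z, t, m}): φ is false.
  m (successors {v, w, x, t}): φ is false.
For instance, at y:
  At y: <>(p & r) | []p is true, so ~(<>(p & r) | []p) is false.
    At y: <>(p & r) is true, []p is false, so <>(p & r) | []p is true.
      At y: <>(p & r) requires p & r at some successor in {v, x, z, t}.
        p & r holds at x, so <>(p & r) is true at y.
      At y: []p requires p at every successor {v, x, z, t}.
        p fails at v, so []p is false at y.
Satisfying worlds: {z}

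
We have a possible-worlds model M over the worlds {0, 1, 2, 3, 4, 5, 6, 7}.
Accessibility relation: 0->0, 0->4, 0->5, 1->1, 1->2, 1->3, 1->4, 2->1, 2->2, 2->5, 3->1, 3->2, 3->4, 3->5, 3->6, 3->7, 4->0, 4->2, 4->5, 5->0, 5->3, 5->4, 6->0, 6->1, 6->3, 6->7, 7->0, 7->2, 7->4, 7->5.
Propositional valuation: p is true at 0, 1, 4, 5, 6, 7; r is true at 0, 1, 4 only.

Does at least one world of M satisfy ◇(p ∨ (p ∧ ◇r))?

Yes

Let φ = ◇(p ∨ (p ∧ ◇r)). Evaluate φ at each world:
  0 (successors {0, 4, 5}): φ is true.
  1 (successors {1, 2, 3, 4}): φ is true.
  2 (successors {1, 2, 5}): φ is true.
  3 (successors {1, 2, 4, 5, 6, 7}): φ is true.
  4 (successors {0, 2, 5}): φ is true.
  5 (successors {0, 3, 4}): φ is true.
  6 (successors {0, 1, 3, 7}): φ is true.
  7 (successors {0, 2, 4, 5}): φ is true.
Detail at 0 (witness):
  At 0: ◇(p ∨ (p ∧ ◇r)) requires p ∨ (p ∧ ◇r) at some successor in {0, 4, 5}.
    p ∨ (p ∧ ◇r) holds at 0, so ◇(p ∨ (p ∧ ◇r)) is true at 0.
      At 0: p is true, p ∧ ◇r is true, so p ∨ (p ∧ ◇r) is true.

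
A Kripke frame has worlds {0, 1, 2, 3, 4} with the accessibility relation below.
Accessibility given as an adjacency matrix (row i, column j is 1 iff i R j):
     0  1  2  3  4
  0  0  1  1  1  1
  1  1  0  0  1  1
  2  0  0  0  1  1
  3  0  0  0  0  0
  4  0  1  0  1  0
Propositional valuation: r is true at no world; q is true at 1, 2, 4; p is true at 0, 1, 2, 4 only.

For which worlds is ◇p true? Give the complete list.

Let φ = ◇p. Evaluate φ at each world:
  0 (successors {1, 2, 3, 4}): φ is true.
  1 (successors {0, 3, 4}): φ is true.
  2 (successors {3, 4}): φ is true.
  3 (successors ∅): φ is false.
  4 (successors {1, 3}): φ is true.
For instance, at 0:
  At 0: ◇p requires p at some successor in {1, 2, 3, 4}.
    p holds at 1, so ◇p is true at 0.
Satisfying worlds: {0, 1, 2, 4}

0, 1, 2, 4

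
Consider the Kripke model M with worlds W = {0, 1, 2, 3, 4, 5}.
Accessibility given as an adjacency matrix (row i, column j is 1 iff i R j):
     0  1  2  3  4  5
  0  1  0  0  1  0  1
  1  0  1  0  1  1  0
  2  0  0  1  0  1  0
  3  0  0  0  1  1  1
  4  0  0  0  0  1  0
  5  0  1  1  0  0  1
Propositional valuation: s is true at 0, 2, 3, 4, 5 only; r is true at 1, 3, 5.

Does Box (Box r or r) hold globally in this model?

Recall that Box ψ holds at a world iff ψ holds at every accessible world, and Dia ψ holds iff ψ holds at some accessible world.
Let φ = Box (Box r or r). Evaluate φ at each world:
  0 (successors {0, 3, 5}): φ is false.
  1 (successors {1, 3, 4}): φ is false.
  2 (successors {2, 4}): φ is false.
  3 (successors {3, 4, 5}): φ is false.
  4 (successors {4}): φ is false.
  5 (successors {1, 2, 5}): φ is false.
Detail at 0 (counterexample):
  At 0: Box (Box r or r) requires Box r or r at every successor {0, 3, 5}.
    Box r or r fails at 0, so Box (Box r or r) is false at 0.
      At 0: Box r is false, r is false, so Box r or r is false.

No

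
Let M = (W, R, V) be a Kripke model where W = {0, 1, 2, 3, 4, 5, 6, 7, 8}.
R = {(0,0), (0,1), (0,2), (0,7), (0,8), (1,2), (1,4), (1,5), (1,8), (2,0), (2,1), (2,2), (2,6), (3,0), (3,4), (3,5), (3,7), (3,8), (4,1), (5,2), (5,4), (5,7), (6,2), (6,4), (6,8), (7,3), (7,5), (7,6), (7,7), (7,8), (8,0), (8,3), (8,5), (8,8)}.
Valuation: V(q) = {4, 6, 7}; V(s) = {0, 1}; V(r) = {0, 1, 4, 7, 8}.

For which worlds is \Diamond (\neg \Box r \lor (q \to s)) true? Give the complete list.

0, 1, 2, 3, 4, 5, 6, 7, 8

Let φ = \Diamond (\neg \Box r \lor (q \to s)). Evaluate φ at each world:
  0 (successors {0, 1, 2, 7, 8}): φ is true.
  1 (successors {2, 4, 5, 8}): φ is true.
  2 (successors {0, 1, 2, 6}): φ is true.
  3 (successors {0, 4, 5, 7, 8}): φ is true.
  4 (successors {1}): φ is true.
  5 (successors {2, 4, 7}): φ is true.
  6 (successors {2, 4, 8}): φ is true.
  7 (successors {3, 5, 6, 7, 8}): φ is true.
  8 (successors {0, 3, 5, 8}): φ is true.
For instance, at 8:
  At 8: \Diamond (\neg \Box r \lor (q \to s)) requires \neg \Box r \lor (q \to s) at some successor in {0, 3, 5, 8}.
    \neg \Box r \lor (q \to s) holds at 0, so \Diamond (\neg \Box r \lor (q \to s)) is true at 8.
      At 0: \neg \Box r is true, q \to s is true, so \neg \Box r \lor (q \to s) is true.
Satisfying worlds: {0, 1, 2, 3, 4, 5, 6, 7, 8}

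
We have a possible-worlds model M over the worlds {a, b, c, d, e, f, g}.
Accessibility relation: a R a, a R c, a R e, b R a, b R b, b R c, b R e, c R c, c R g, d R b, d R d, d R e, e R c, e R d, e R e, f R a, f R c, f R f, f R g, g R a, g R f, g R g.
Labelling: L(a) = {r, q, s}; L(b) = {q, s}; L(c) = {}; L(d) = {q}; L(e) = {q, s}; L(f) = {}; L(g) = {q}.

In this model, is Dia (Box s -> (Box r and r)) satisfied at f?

Recall that Box ψ holds at a world iff ψ holds at every accessible world, and Dia ψ holds iff ψ holds at some accessible world.
At f: Dia (Box s -> (Box r and r)) requires Box s -> (Box r and r) at some successor in {a, c, f, g}.
  Box s -> (Box r and r) holds at a, so Dia (Box s -> (Box r and r)) is true at f.
    At a: Box s is false, Box r and r is false, so Box s -> (Box r and r) is true.
      At a: Box s requires s at every successor {a, c, e}.
        s fails at c, so Box s is false at a.
      At a: Box r is false, r is true, so Box r and r is false.

Yes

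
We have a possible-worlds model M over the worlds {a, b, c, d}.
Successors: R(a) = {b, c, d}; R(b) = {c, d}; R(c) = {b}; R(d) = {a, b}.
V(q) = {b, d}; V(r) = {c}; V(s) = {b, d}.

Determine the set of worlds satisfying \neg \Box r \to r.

Recall that \Box ψ holds at a world iff ψ holds at every accessible world, and \Diamond ψ holds iff ψ holds at some accessible world.
Let φ = \neg \Box r \to r. Evaluate φ at each world:
  a (successors {b, c, d}): φ is false.
  b (successors {c, d}): φ is false.
  c (successors {b}): φ is true.
  d (successors {a, b}): φ is false.
For instance, at b:
  At b: \neg \Box r is true, r is false, so \neg \Box r \to r is false.
    At b: \Box r is false, so \neg \Box r is true.
      At b: \Box r requires r at every successor {c, d}.
        r fails at d, so \Box r is false at b.
Satisfying worlds: {c}

c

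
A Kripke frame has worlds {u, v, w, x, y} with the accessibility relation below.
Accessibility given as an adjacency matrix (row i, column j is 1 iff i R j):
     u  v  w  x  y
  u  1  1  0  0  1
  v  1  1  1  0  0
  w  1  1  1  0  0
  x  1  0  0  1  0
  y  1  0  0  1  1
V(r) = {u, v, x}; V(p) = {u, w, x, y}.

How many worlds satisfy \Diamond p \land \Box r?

1

Let φ = \Diamond p \land \Box r. Evaluate φ at each world:
  u (successors {u, v, y}): φ is false.
  v (successors {u, v, w}): φ is false.
  w (successors {u, v, w}): φ is false.
  x (successors {u, x}): φ is true.
  y (successors {u, x, y}): φ is false.
For instance, at u:
  At u: \Diamond p is true, \Box r is false, so \Diamond p \land \Box r is false.
    At u: \Diamond p requires p at some successor in {u, v, y}.
      p holds at u, so \Diamond p is true at u.
    At u: \Box r requires r at every successor {u, v, y}.
      r fails at y, so \Box r is false at u.
Satisfying worlds: {x}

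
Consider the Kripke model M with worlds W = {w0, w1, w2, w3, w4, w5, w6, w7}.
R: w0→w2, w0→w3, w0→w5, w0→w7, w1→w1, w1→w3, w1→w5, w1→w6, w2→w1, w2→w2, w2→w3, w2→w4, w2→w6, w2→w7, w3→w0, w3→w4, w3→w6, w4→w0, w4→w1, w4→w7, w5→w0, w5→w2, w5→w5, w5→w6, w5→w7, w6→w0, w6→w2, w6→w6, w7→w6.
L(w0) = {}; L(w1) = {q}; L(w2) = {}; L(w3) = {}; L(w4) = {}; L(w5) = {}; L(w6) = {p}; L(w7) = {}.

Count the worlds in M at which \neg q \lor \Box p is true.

Recall that \Box ψ holds at a world iff ψ holds at every accessible world, and \Diamond ψ holds iff ψ holds at some accessible world.
Let φ = \neg q \lor \Box p. Evaluate φ at each world:
  w0 (successors {w2, w3, w5, w7}): φ is true.
  w1 (successors {w1, w3, w5, w6}): φ is false.
  w2 (successors {w1, w2, w3, w4, w6, w7}): φ is true.
  w3 (successors {w0, w4, w6}): φ is true.
  w4 (successors {w0, w1, w7}): φ is true.
  w5 (successors {w0, w2, w5, w6, w7}): φ is true.
  w6 (successors {w0, w2, w6}): φ is true.
  w7 (successors {w6}): φ is true.
For instance, at w3:
  At w3: \neg q is true, \Box p is false, so \neg q \lor \Box p is true.
    At w3: \Box p requires p at every successor {w0, w4, w6}.
      p fails at w0, so \Box p is false at w3.
Satisfying worlds: {w0, w2, w3, w4, w5, w6, w7}

7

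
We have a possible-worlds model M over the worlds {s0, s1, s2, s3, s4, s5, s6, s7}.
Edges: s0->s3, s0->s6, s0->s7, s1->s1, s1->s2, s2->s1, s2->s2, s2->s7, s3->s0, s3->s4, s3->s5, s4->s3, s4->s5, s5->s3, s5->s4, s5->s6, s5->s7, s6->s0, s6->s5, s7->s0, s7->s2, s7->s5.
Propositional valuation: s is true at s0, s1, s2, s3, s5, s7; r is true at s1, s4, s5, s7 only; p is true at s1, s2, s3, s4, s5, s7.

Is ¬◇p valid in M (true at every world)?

No

Let φ = ¬◇p. Evaluate φ at each world:
  s0 (successors {s3, s6, s7}): φ is false.
  s1 (successors {s1, s2}): φ is false.
  s2 (successors {s1, s2, s7}): φ is false.
  s3 (successors {s0, s4, s5}): φ is false.
  s4 (successors {s3, s5}): φ is false.
  s5 (successors {s3, s4, s6, s7}): φ is false.
  s6 (successors {s0, s5}): φ is false.
  s7 (successors {s0, s2, s5}): φ is false.
Detail at s0 (counterexample):
  At s0: ◇p is true, so ¬◇p is false.
    At s0: ◇p requires p at some successor in {s3, s6, s7}.
      p holds at s3, so ◇p is true at s0.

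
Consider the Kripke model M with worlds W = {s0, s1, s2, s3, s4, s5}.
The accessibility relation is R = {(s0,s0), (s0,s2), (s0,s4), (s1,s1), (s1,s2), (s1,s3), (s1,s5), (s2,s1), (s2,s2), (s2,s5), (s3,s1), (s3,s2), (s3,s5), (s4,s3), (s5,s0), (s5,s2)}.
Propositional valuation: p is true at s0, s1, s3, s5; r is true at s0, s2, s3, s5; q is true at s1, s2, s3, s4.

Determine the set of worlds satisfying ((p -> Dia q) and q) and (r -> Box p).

Let φ = ((p -> Dia q) and q) and (r -> Box p). Evaluate φ at each world:
  s0 (successors {s0, s2, s4}): φ is false.
  s1 (successors {s1, s2, s3, s5}): φ is true.
  s2 (successors {s1, s2, s5}): φ is false.
  s3 (successors {s1, s2, s5}): φ is false.
  s4 (successors {s3}): φ is true.
  s5 (successors {s0, s2}): φ is false.
For instance, at s5:
  At s5: (p -> Dia q) and q is false, r -> Box p is false, so ((p -> Dia q) and q) and (r -> Box p) is false.
    At s5: p -> Dia q is true, q is false, so (p -> Dia q) and q is false.
      At s5: p is true, Dia q is true, so p -> Dia q is true.
    At s5: r is true, Box p is false, so r -> Box p is false.
      At s5: Box p requires p at every successor {s0, s2}.
        p fails at s2, so Box p is false at s5.
Satisfying worlds: {s1, s4}

s1, s4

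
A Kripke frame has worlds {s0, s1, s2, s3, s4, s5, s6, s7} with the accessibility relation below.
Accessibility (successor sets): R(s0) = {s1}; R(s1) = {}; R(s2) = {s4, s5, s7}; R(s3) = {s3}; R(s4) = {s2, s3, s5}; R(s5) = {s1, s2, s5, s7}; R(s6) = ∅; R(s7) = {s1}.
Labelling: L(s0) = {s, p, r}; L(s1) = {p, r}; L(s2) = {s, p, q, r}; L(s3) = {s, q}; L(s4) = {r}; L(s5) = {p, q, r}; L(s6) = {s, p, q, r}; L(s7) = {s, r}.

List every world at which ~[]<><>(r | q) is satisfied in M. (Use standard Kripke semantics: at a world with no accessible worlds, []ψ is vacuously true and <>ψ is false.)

s0, s2, s5, s7

Let φ = ~[]<><>(r | q). Evaluate φ at each world:
  s0 (successors {s1}): φ is true.
  s1 (successors ∅): φ is false.
  s2 (successors {s4, s5, s7}): φ is true.
  s3 (successors {s3}): φ is false.
  s4 (successors {s2, s3, s5}): φ is false.
  s5 (successors {s1, s2, s5, s7}): φ is true.
  s6 (successors ∅): φ is false.
  s7 (successors {s1}): φ is true.
For instance, at s2:
  At s2: []<><>(r | q) is false, so ~[]<><>(r | q) is true.
    At s2: []<><>(r | q) requires <><>(r | q) at every successor {s4, s5, s7}.
      <><>(r | q) fails at s7, so []<><>(r | q) is false at s2.
Satisfying worlds: {s0, s2, s5, s7}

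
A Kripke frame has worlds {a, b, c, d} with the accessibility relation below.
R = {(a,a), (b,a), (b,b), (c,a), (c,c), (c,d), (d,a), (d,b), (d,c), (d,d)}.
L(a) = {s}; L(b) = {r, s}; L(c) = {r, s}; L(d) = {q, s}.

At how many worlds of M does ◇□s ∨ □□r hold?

4

Recall that □ψ holds at a world iff ψ holds at every accessible world, and ◇ψ holds iff ψ holds at some accessible world.
Let φ = ◇□s ∨ □□r. Evaluate φ at each world:
  a (successors {a}): φ is true.
  b (successors {a, b}): φ is true.
  c (successors {a, c, d}): φ is true.
  d (successors {a, b, c, d}): φ is true.
For instance, at c:
  At c: ◇□s is true, □□r is false, so ◇□s ∨ □□r is true.
    At c: ◇□s requires □s at some successor in {a, c, d}.
      □s holds at a, so ◇□s is true at c.
    At c: □□r requires □r at every successor {a, c, d}.
      □r fails at a, so □□r is false at c.
Satisfying worlds: {a, b, c, d}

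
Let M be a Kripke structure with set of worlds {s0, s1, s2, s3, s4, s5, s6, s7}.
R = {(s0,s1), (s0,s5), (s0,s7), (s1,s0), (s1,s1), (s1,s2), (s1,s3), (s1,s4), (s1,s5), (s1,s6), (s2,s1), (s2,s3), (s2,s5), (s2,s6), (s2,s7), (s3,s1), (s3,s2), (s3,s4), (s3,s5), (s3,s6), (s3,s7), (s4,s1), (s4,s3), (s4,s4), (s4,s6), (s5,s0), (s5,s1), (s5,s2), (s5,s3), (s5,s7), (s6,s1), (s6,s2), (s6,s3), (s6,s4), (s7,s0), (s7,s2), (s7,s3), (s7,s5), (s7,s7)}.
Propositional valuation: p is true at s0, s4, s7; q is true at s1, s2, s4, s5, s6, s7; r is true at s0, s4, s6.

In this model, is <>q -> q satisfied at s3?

Recall that <>ψ holds at a world iff ψ holds at some accessible world.
At s3: <>q is true, q is false, so <>q -> q is false.
  At s3: <>q requires q at some successor in {s1, s2, s4, s5, s6, s7}.
    q holds at s1, so <>q is true at s3.

No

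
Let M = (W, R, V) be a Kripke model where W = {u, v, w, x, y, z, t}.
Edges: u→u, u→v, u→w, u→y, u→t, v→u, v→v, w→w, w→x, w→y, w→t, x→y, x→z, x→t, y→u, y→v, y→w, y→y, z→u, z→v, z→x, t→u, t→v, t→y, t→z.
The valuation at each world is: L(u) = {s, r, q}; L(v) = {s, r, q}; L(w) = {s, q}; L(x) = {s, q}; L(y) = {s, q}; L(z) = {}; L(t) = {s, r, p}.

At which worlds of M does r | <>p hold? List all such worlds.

Let φ = r | <>p. Evaluate φ at each world:
  u (successors {u, v, w, y, t}): φ is true.
  v (successors {u, v}): φ is true.
  w (successors {w, x, y, t}): φ is true.
  x (successors {y, z, t}): φ is true.
  y (successors {u, v, w, y}): φ is false.
  z (successors {u, v, x}): φ is false.
  t (successors {u, v, y, z}): φ is true.
For instance, at z:
  At z: r is false, <>p is false, so r | <>p is false.
    At z: <>p requires p at some successor in {u, v, x}.
      At u: p is false.
      At v: p is false.
      At x: p is false.
    So <>p is false at z.
Satisfying worlds: {u, v, w, x, t}

u, v, w, x, t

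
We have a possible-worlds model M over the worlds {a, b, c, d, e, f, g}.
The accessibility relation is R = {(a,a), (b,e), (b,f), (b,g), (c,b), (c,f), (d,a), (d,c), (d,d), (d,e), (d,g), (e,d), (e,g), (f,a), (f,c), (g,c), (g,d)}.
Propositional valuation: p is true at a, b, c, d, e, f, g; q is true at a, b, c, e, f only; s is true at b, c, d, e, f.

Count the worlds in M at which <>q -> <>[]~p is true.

Let φ = <>q -> <>[]~p. Evaluate φ at each world:
  a (successors {a}): φ is false.
  b (successors {e, f, g}): φ is false.
  c (successors {b, f}): φ is false.
  d (successors {a, c, d, e, g}): φ is false.
  e (successors {d, g}): φ is true.
  f (successors {a, c}): φ is false.
  g (successors {c, d}): φ is false.
For instance, at b:
  At b: <>q is true, <>[]~p is false, so <>q -> <>[]~p is false.
    At b: <>q requires q at some successor in {e, f, g}.
      q holds at e, so <>q is true at b.
    At b: <>[]~p requires []~p at some successor in {e, f, g}.
      At e: []~p is false.
      At f: []~p is false.
      At g: []~p is false.
    So <>[]~p is false at b.
Satisfying worlds: {e}

1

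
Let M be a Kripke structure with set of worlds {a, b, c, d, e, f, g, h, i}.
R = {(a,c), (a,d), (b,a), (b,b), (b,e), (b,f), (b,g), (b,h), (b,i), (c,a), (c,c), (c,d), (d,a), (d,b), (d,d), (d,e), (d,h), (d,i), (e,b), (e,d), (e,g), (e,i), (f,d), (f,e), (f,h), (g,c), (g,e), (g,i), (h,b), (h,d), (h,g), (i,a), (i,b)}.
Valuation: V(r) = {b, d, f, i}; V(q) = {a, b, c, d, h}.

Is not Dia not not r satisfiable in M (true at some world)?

No

Let φ = not Dia not not r. Evaluate φ at each world:
  a (successors {c, d}): φ is false.
  b (successors {a, b, e, f, g, h, i}): φ is false.
  c (successors {a, c, d}): φ is false.
  d (successors {a, b, d, e, h, i}): φ is false.
  e (successors {b, d, g, i}): φ is false.
  f (successors {d, e, h}): φ is false.
  g (successors {c, e, i}): φ is false.
  h (successors {b, d, g}): φ is false.
  i (successors {a, b}): φ is false.
For instance, at b:
  At b: Dia not not r is true, so not Dia not not r is false.
    At b: Dia not not r requires not not r at some successor in {a, b, e, f, g, h, i}.
      not not r holds at b, so Dia not not r is true at b.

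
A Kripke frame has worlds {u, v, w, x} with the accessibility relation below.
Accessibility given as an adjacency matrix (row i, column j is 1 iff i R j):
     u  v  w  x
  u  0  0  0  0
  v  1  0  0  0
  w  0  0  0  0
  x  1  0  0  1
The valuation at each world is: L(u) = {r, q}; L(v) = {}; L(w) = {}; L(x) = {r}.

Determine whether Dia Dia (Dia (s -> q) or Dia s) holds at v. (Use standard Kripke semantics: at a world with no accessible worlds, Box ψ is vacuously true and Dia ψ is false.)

No

At v: Dia Dia (Dia (s -> q) or Dia s) requires Dia (Dia (s -> q) or Dia s) at some successor in {u}.
  At u: Dia (Dia (s -> q) or Dia s) is false.
So Dia Dia (Dia (s -> q) or Dia s) is false at v.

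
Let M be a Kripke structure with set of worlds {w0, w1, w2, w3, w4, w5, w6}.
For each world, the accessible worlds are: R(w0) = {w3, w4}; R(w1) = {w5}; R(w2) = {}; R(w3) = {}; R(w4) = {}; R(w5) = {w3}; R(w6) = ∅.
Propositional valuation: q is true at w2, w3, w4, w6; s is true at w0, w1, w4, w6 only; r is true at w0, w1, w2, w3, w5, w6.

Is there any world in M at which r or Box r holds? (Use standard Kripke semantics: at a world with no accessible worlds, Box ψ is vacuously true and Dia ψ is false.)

Yes

Recall that Box ψ holds at a world iff ψ holds at every accessible world, and Dia ψ holds iff ψ holds at some accessible world.
Let φ = r or Box r. Evaluate φ at each world:
  w0 (successors {w3, w4}): φ is true.
  w1 (successors {w5}): φ is true.
  w2 (successors ∅): φ is true.
  w3 (successors ∅): φ is true.
  w4 (successors ∅): φ is true.
  w5 (successors {w3}): φ is true.
  w6 (successors ∅): φ is true.
Detail at w0 (witness):
  At w0: r is true, Box r is false, so r or Box r is true.
    At w0: Box r requires r at every successor {w3, w4}.
      r fails at w4, so Box r is false at w0.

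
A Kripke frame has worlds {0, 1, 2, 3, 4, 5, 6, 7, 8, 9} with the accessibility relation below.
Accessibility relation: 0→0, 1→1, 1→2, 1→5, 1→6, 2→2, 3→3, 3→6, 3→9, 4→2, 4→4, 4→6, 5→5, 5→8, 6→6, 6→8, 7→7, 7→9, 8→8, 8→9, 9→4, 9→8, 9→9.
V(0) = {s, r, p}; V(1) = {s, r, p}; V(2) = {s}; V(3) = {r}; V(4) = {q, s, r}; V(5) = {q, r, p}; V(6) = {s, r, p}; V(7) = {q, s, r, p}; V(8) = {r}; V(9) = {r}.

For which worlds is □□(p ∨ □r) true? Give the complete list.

0, 5, 6

Let φ = □□(p ∨ □r). Evaluate φ at each world:
  0 (successors {0}): φ is true.
  1 (successors {1, 2, 5, 6}): φ is false.
  2 (successors {2}): φ is false.
  3 (successors {3, 6, 9}): φ is false.
  4 (successors {2, 4, 6}): φ is false.
  5 (successors {5, 8}): φ is true.
  6 (successors {6, 8}): φ is true.
  7 (successors {7, 9}): φ is false.
  8 (successors {8, 9}): φ is false.
  9 (successors {4, 8, 9}): φ is false.
For instance, at 7:
  At 7: □□(p ∨ □r) requires □(p ∨ □r) at every successor {7, 9}.
    □(p ∨ □r) fails at 9, so □□(p ∨ □r) is false at 7.
      At 9: □(p ∨ □r) requires p ∨ □r at every successor {4, 8, 9}.
        p ∨ □r fails at 4, so □(p ∨ □r) is false at 9.
Satisfying worlds: {0, 5, 6}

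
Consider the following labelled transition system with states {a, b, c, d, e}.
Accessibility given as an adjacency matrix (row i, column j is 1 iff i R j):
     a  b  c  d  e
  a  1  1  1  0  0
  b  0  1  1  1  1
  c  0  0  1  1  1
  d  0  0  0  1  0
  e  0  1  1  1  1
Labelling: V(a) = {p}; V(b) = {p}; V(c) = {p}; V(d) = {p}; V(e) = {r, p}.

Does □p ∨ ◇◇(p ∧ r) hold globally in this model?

Let φ = □p ∨ ◇◇(p ∧ r). Evaluate φ at each world:
  a (successors {a, b, c}): φ is true.
  b (successors {b, c, d, e}): φ is true.
  c (successors {c, d, e}): φ is true.
  d (successors {d}): φ is true.
  e (successors {b, c, d, e}): φ is true.
For instance, at d:
  At d: □p is true, ◇◇(p ∧ r) is false, so □p ∨ ◇◇(p ∧ r) is true.
    At d: □p requires p at every successor {d}.
      At d: p is true.
    So □p is true at d.
    At d: ◇◇(p ∧ r) requires ◇(p ∧ r) at some successor in {d}.
      At d: ◇(p ∧ r) is false.
    So ◇◇(p ∧ r) is false at d.

Yes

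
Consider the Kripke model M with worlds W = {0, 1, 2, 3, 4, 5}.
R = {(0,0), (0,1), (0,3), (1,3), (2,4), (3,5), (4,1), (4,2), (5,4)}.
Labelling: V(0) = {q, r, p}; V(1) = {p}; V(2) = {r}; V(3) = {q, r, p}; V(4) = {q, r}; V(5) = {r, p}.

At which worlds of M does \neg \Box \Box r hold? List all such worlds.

0, 2, 5

Let φ = \neg \Box \Box r. Evaluate φ at each world:
  0 (successors {0, 1, 3}): φ is true.
  1 (successors {3}): φ is false.
  2 (successors {4}): φ is true.
  3 (successors {5}): φ is false.
  4 (successors {1, 2}): φ is false.
  5 (successors {4}): φ is true.
For instance, at 2:
  At 2: \Box \Box r is false, so \neg \Box \Box r is true.
    At 2: \Box \Box r requires \Box r at every successor {4}.
      \Box r fails at 4, so \Box \Box r is false at 2.
Satisfying worlds: {0, 2, 5}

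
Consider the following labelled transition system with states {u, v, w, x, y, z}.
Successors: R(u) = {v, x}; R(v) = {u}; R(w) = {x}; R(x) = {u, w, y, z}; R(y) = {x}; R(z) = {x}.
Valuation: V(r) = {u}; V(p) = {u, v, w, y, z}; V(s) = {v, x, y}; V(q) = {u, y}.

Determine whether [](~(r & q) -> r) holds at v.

At v: [](~(r & q) -> r) requires ~(r & q) -> r at every successor {u}.
  At u: ~(r & q) -> r is true.
So [](~(r & q) -> r) is true at v.

Yes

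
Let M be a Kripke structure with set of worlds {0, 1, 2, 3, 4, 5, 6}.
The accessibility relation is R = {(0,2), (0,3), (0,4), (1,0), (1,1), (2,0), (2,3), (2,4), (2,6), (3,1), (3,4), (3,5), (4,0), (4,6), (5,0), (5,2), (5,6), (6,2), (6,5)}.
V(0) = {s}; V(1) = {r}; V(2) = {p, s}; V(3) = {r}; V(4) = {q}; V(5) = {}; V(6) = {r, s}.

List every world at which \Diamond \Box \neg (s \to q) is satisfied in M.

Recall that \Box ψ holds at a world iff ψ holds at every accessible world, and \Diamond ψ holds iff ψ holds at some accessible world.
Let φ = \Diamond \Box \neg (s \to q). Evaluate φ at each world:
  0 (successors {2, 3, 4}): φ is true.
  1 (successors {0, 1}): φ is false.
  2 (successors {0, 3, 4, 6}): φ is true.
  3 (successors {1, 4, 5}): φ is true.
  4 (successors {0, 6}): φ is false.
  5 (successors {0, 2, 6}): φ is false.
  6 (successors {2, 5}): φ is true.
For instance, at 5:
  At 5: \Diamond \Box \neg (s \to q) requires \Box \neg (s \to q) at some successor in {0, 2, 6}.
    At 0: \Box \neg (s \to q) is false.
    At 2: \Box \neg (s \to q) is false.
    At 6: \Box \neg (s \to q) is false.
  So \Diamond \Box \neg (s \to q) is false at 5.
Satisfying worlds: {0, 2, 3, 6}

0, 2, 3, 6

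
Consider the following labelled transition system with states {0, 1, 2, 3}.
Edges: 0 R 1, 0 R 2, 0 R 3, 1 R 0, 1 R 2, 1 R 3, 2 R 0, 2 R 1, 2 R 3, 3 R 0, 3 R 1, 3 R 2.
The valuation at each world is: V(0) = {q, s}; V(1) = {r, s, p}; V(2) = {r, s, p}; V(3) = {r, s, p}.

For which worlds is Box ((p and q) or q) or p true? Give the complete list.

1, 2, 3

Let φ = Box ((p and q) or q) or p. Evaluate φ at each world:
  0 (successors {1, 2, 3}): φ is false.
  1 (successors {0, 2, 3}): φ is true.
  2 (successors {0, 1, 3}): φ is true.
  3 (successors {0, 1, 2}): φ is true.
For instance, at 3:
  At 3: Box ((p and q) or q) is false, p is true, so Box ((p and q) or q) or p is true.
    At 3: Box ((p and q) or q) requires (p and q) or q at every successor {0, 1, 2}.
      (p and q) or q fails at 1, so Box ((p and q) or q) is false at 3.
Satisfying worlds: {1, 2, 3}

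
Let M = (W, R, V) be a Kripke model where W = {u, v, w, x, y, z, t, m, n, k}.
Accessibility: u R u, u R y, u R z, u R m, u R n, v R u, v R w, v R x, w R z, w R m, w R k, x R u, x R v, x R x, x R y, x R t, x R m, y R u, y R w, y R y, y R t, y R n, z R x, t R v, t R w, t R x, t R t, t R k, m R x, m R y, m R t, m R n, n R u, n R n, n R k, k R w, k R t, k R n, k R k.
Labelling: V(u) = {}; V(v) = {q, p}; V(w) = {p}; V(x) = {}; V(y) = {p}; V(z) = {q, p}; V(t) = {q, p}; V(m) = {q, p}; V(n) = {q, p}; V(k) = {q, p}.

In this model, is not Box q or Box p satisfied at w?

Recall that Box ψ holds at a world iff ψ holds at every accessible world, and Dia ψ holds iff ψ holds at some accessible world.
At w: not Box q is false, Box p is true, so not Box q or Box p is true.
  At w: Box q is true, so not Box q is false.
    At w: Box q requires q at every successor {z, m, k}.
      At z: q is true.
      At m: q is true.
      At k: q is true.
    So Box q is true at w.
  At w: Box p requires p at every successor {z, m, k}.
    At z: p is true.
    At m: p is true.
    At k: p is true.
  So Box p is true at w.

Yes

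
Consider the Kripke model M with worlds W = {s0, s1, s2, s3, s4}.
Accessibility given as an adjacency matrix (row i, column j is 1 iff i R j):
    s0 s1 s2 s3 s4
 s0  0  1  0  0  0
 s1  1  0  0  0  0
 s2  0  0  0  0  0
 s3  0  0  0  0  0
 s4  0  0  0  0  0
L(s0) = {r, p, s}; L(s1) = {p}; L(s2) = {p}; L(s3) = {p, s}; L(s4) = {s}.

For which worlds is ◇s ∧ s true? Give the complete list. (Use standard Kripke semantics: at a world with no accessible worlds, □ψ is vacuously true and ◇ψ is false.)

Recall that ◇ψ holds at a world iff ψ holds at some accessible world.
Let φ = ◇s ∧ s. Evaluate φ at each world:
  s0 (successors {s1}): φ is false.
  s1 (successors {s0}): φ is false.
  s2 (successors ∅): φ is false.
  s3 (successors ∅): φ is false.
  s4 (successors ∅): φ is false.
For instance, at s0:
  At s0: ◇s is false, s is true, so ◇s ∧ s is false.
    At s0: ◇s requires s at some successor in {s1}.
      At s1: s is false.
    So ◇s is false at s0.
Satisfying worlds: none.

none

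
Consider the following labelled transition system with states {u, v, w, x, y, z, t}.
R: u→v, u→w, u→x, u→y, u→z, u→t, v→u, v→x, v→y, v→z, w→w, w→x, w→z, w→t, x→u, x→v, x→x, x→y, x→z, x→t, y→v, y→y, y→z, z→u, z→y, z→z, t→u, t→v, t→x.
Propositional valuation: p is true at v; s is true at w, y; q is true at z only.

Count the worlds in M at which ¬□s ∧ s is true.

2

Let φ = ¬□s ∧ s. Evaluate φ at each world:
  u (successors {v, w, x, y, z, t}): φ is false.
  v (successors {u, x, y, z}): φ is false.
  w (successors {w, x, z, t}): φ is true.
  x (successors {u, v, x, y, z, t}): φ is false.
  y (successors {v, y, z}): φ is true.
  z (successors {u, y, z}): φ is false.
  t (successors {u, v, x}): φ is false.
For instance, at y:
  At y: ¬□s is true, s is true, so ¬□s ∧ s is true.
    At y: □s is false, so ¬□s is true.
      At y: □s requires s at every successor {v, y, z}.
        s fails at v, so □s is false at y.
Satisfying worlds: {w, y}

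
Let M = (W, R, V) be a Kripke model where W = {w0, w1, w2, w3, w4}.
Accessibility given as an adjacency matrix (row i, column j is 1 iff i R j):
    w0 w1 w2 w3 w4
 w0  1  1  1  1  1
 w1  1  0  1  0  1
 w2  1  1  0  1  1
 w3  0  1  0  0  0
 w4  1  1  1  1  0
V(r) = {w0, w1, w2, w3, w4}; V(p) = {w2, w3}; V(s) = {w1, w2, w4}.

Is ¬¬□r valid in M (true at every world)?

Yes

Let φ = ¬¬□r. Evaluate φ at each world:
  w0 (successors {w0, w1, w2, w3, w4}): φ is true.
  w1 (successors {w0, w2, w4}): φ is true.
  w2 (successors {w0, w1, w3, w4}): φ is true.
  w3 (successors {w1}): φ is true.
  w4 (successors {w0, w1, w2, w3}): φ is true.
For instance, at w4:
  At w4: ¬□r is false, so ¬¬□r is true.
    At w4: □r is true, so ¬□r is false.
      At w4: □r requires r at every successor {w0, w1, w2, w3}.
        At w0: r is true.
        At w1: r is true.
        At w2: r is true.
        At w3: r is true.
      So □r is true at w4.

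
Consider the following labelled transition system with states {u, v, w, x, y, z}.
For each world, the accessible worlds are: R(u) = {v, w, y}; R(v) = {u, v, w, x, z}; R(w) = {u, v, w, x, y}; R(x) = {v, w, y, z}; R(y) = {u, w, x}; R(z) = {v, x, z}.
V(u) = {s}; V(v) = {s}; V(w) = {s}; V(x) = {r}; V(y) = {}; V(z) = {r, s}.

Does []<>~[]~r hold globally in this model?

Yes

Let φ = []<>~[]~r. Evaluate φ at each world:
  u (successors {v, w, y}): φ is true.
  v (successors {u, v, w, x, z}): φ is true.
  w (successors {u, v, w, x, y}): φ is true.
  x (successors {v, w, y, z}): φ is true.
  y (successors {u, w, x}): φ is true.
  z (successors {v, x, z}): φ is true.
For instance, at v:
  At v: []<>~[]~r requires <>~[]~r at every successor {u, v, w, x, z}.
    At u: <>~[]~r is true.
    At v: <>~[]~r is true.
    At w: <>~[]~r is true.
    At x: <>~[]~r is true.
    At z: <>~[]~r is true.
  So []<>~[]~r is true at v.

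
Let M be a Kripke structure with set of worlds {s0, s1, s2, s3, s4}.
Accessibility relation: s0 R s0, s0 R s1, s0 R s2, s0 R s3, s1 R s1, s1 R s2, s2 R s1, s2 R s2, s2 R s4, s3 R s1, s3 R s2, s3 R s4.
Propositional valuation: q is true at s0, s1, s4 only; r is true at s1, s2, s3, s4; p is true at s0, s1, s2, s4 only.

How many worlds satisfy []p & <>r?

Let φ = []p & <>r. Evaluate φ at each world:
  s0 (successors {s0, s1, s2, s3}): φ is false.
  s1 (successors {s1, s2}): φ is true.
  s2 (successors {s1, s2, s4}): φ is true.
  s3 (successors {s1, s2, s4}): φ is true.
  s4 (successors ∅): φ is false.
For instance, at s1:
  At s1: []p is true, <>r is true, so []p & <>r is true.
    At s1: []p requires p at every successor {s1, s2}.
      At s1: p is true.
      At s2: p is true.
    So []p is true at s1.
    At s1: <>r requires r at some successor in {s1, s2}.
      r holds at s1, so <>r is true at s1.
Satisfying worlds: {s1, s2, s3}

3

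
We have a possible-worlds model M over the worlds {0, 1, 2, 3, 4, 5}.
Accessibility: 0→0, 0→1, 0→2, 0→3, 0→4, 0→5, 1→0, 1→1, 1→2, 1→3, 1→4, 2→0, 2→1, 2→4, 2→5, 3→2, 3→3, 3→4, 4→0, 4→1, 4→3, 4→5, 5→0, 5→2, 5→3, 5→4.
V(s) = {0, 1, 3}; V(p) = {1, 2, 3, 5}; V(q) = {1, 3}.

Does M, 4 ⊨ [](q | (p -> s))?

At 4: [](q | (p -> s)) requires q | (p -> s) at every successor {0, 1, 3, 5}.
  q | (p -> s) fails at 5, so [](q | (p -> s)) is false at 4.

No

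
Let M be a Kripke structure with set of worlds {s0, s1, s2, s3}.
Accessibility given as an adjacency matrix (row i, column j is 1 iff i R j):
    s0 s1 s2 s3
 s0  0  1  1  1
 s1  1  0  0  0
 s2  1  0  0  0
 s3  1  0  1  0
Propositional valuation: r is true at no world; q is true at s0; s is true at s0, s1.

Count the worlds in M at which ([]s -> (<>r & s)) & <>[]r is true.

0

Let φ = ([]s -> (<>r & s)) & <>[]r. Evaluate φ at each world:
  s0 (successors {s1, s2, s3}): φ is false.
  s1 (successors {s0}): φ is false.
  s2 (successors {s0}): φ is false.
  s3 (successors {s0, s2}): φ is false.
For instance, at s1:
  At s1: []s -> (<>r & s) is false, <>[]r is false, so ([]s -> (<>r & s)) & <>[]r is false.
    At s1: []s is true, <>r & s is false, so []s -> (<>r & s) is false.
      At s1: []s requires s at every successor {s0}.
        At s0: s is true.
      So []s is true at s1.
      At s1: <>r is false, s is true, so <>r & s is false.
    At s1: <>[]r requires []r at some successor in {s0}.
      At s0: []r is false.
    So <>[]r is false at s1.
Satisfying worlds: none.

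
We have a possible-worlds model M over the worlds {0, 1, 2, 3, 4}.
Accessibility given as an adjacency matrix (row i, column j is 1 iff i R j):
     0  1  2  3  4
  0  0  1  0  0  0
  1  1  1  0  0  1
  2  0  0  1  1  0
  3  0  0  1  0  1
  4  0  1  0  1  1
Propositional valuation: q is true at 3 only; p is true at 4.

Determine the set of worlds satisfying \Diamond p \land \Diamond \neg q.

Let φ = \Diamond p \land \Diamond \neg q. Evaluate φ at each world:
  0 (successors {1}): φ is false.
  1 (successors {0, 1, 4}): φ is true.
  2 (successors {2, 3}): φ is false.
  3 (successors {2, 4}): φ is true.
  4 (successors {1, 3, 4}): φ is true.
For instance, at 2:
  At 2: \Diamond p is false, \Diamond \neg q is true, so \Diamond p \land \Diamond \neg q is false.
    At 2: \Diamond p requires p at some successor in {2, 3}.
      At 2: p is false.
      At 3: p is false.
    So \Diamond p is false at 2.
    At 2: \Diamond \neg q requires \neg q at some successor in {2, 3}.
      \neg q holds at 2, so \Diamond \neg q is true at 2.
Satisfying worlds: {1, 3, 4}

1, 3, 4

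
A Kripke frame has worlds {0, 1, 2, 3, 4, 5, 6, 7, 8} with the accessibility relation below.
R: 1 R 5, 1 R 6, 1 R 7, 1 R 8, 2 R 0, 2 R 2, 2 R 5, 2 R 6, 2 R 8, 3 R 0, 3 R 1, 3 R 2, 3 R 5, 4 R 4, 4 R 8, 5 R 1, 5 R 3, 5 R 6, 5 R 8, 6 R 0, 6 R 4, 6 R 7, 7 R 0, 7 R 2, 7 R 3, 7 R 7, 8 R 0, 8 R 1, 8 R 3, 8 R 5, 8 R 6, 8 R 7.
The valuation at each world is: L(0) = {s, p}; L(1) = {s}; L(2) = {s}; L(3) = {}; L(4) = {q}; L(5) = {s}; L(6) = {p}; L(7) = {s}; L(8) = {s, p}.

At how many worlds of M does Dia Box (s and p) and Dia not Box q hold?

Let φ = Dia Box (s and p) and Dia not Box q. Evaluate φ at each world:
  0 (successors ∅): φ is false.
  1 (successors {5, 6, 7, 8}): φ is false.
  2 (successors {0, 2, 5, 6, 8}): φ is true.
  3 (successors {0, 1, 2, 5}): φ is true.
  4 (successors {4, 8}): φ is false.
  5 (successors {1, 3, 6, 8}): φ is false.
  6 (successors {0, 4, 7}): φ is true.
  7 (successors {0, 2, 3, 7}): φ is true.
  8 (successors {0, 1, 3, 5, 6, 7}): φ is true.
For instance, at 4:
  At 4: Dia Box (s and p) is false, Dia not Box q is true, so Dia Box (s and p) and Dia not Box q is false.
    At 4: Dia Box (s and p) requires Box (s and p) at some successor in {4, 8}.
      At 4: Box (s and p) is false.
      At 8: Box (s and p) is false.
    So Dia Box (s and p) is false at 4.
    At 4: Dia not Box q requires not Box q at some successor in {4, 8}.
      not Box q holds at 4, so Dia not Box q is true at 4.
Satisfying worlds: {2, 3, 6, 7, 8}

5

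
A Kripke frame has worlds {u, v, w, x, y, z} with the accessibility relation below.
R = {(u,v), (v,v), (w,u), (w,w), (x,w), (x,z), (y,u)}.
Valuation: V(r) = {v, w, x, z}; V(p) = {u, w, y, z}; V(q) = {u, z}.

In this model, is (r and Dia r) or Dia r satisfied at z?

At z: r and Dia r is false, Dia r is false, so (r and Dia r) or Dia r is false.
  At z: r is true, Dia r is false, so r and Dia r is false.
    At z: no accessible worlds, so Dia r is false.
  At z: no accessible worlds, so Dia r is false.

No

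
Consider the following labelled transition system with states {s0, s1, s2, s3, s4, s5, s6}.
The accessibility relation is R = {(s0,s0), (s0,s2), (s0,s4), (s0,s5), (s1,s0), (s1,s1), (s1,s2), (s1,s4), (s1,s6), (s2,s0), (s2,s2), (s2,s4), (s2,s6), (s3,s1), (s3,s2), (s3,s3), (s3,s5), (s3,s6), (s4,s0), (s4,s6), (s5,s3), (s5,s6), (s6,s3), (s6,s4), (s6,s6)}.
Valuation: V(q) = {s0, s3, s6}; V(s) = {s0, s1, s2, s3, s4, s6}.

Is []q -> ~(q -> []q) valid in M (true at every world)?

Let φ = []q -> ~(q -> []q). Evaluate φ at each world:
  s0 (successors {s0, s2, s4, s5}): φ is true.
  s1 (successors {s0, s1, s2, s4, s6}): φ is true.
  s2 (successors {s0, s2, s4, s6}): φ is true.
  s3 (successors {s1, s2, s3, s5, s6}): φ is true.
  s4 (successors {s0, s6}): φ is false.
  s5 (successors {s3, s6}): φ is false.
  s6 (successors {s3, s4, s6}): φ is true.
Detail at s4 (counterexample):
  At s4: []q is true, ~(q -> []q) is false, so []q -> ~(q -> []q) is false.
    At s4: []q requires q at every successor {s0, s6}.
      At s0: q is true.
      At s6: q is true.
    So []q is true at s4.
    At s4: q -> []q is true, so ~(q -> []q) is false.
      At s4: q is false, []q is true, so q -> []q is true.

No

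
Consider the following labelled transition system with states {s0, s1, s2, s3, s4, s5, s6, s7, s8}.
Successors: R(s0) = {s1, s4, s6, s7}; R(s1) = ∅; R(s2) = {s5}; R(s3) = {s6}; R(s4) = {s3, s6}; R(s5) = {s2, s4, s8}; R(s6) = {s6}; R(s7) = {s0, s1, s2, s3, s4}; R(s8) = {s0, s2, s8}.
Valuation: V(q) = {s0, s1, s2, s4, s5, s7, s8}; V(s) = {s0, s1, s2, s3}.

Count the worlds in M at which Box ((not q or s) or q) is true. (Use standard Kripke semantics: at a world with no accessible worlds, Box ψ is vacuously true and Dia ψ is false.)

9

Recall that Box ψ holds at a world iff ψ holds at every accessible world, and Dia ψ holds iff ψ holds at some accessible world.
Let φ = Box ((not q or s) or q). Evaluate φ at each world:
  s0 (successors {s1, s4, s6, s7}): φ is true.
  s1 (successors ∅): φ is true.
  s2 (successors {s5}): φ is true.
  s3 (successors {s6}): φ is true.
  s4 (successors {s3, s6}): φ is true.
  s5 (successors {s2, s4, s8}): φ is true.
  s6 (successors {s6}): φ is true.
  s7 (successors {s0, s1, s2, s3, s4}): φ is true.
  s8 (successors {s0, s2, s8}): φ is true.
For instance, at s6:
  At s6: Box ((not q or s) or q) requires (not q or s) or q at every successor {s6}.
    At s6: (not q or s) or q is true.
  So Box ((not q or s) or q) is true at s6.
Satisfying worlds: {s0, s1, s2, s3, s4, s5, s6, s7, s8}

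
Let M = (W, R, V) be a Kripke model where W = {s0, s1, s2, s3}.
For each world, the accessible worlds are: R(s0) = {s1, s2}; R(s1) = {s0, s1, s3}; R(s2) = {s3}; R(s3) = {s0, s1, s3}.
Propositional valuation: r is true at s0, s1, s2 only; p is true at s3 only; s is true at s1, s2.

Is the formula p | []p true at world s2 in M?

Yes

At s2: p is false, []p is true, so p | []p is true.
  At s2: []p requires p at every successor {s3}.
    At s3: p is true.
  So []p is true at s2.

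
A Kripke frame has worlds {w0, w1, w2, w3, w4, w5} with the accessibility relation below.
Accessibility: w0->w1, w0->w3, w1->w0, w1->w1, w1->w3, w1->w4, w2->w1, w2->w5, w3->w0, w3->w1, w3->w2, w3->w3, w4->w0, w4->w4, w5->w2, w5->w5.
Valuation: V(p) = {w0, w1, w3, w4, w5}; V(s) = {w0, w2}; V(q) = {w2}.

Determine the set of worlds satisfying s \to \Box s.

w1, w3, w4, w5

Let φ = s \to \Box s. Evaluate φ at each world:
  w0 (successors {w1, w3}): φ is false.
  w1 (successors {w0, w1, w3, w4}): φ is true.
  w2 (successors {w1, w5}): φ is false.
  w3 (successors {w0, w1, w2, w3}): φ is true.
  w4 (successors {w0, w4}): φ is true.
  w5 (successors {w2, w5}): φ is true.
For instance, at w5:
  At w5: s is false, \Box s is false, so s \to \Box s is true.
    At w5: \Box s requires s at every successor {w2, w5}.
      s fails at w5, so \Box s is false at w5.
Satisfying worlds: {w1, w3, w4, w5}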